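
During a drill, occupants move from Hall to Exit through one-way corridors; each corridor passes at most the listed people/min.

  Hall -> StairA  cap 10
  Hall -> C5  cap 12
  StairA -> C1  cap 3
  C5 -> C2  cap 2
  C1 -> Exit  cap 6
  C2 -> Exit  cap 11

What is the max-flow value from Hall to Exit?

Augment Hall→StairA→C1→Exit: bottleneck 3, flow now 3.
Augment Hall→C5→C2→Exit: bottleneck 2, flow now 5.
No augmenting path remains; maximum flow = 5.
In the residual graph, reachable from Hall: {Hall, StairA, C5}.
Min-cut edges: StairA→C1 (3), C5→C2 (2); capacity 3 + 2 = 5.
This cut is saturated, so no flow can exceed 5.

5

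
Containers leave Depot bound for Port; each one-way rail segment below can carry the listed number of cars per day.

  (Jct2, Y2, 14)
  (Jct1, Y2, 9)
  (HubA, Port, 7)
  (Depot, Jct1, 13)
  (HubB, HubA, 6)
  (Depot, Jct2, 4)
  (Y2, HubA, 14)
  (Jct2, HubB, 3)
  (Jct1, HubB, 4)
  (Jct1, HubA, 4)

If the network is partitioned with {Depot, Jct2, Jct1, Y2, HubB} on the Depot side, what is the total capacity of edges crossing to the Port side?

24

Edges leaving {Depot, Jct2, Jct1, Y2, HubB}: Jct1→HubA (4), Y2→HubA (14), HubB→HubA (6).
Cut capacity = 4 + 14 + 6 = 24.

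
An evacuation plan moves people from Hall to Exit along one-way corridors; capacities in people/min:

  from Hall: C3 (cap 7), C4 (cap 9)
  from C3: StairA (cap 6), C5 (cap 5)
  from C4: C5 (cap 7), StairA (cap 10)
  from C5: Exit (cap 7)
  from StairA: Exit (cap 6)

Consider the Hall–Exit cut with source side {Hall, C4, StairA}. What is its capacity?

Edges leaving {Hall, C4, StairA}: Hall→C3 (7), C4→C5 (7), StairA→Exit (6).
Cut capacity = 7 + 7 + 6 = 20.

20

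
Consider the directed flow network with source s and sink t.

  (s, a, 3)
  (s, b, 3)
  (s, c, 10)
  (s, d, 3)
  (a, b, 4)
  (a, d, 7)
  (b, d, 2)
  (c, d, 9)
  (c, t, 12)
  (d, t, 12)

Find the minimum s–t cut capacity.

18

Augment s→c→t: bottleneck 10, flow now 10.
Augment s→d→t: bottleneck 3, flow now 13.
Augment s→a→d→t: bottleneck 3, flow now 16.
Augment s→b→d→t: bottleneck 2, flow now 18.
No augmenting path remains; maximum flow = 18.
By max-flow min-cut, the minimum cut capacity equals the max flow.
In the residual graph, reachable from s: {s, b}.
Min-cut edges: s→a (3), s→c (10), s→d (3), b→d (2); capacity 3 + 10 + 3 + 2 = 18.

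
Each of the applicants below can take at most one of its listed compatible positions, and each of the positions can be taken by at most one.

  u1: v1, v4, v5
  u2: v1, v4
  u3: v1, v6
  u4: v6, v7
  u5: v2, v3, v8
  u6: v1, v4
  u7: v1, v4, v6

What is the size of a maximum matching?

Unit-capacity flow: source→left, listed edges, right→sink; max matching = max flow.
Augmenting path u1→v1 (+1); matched 1.
Augmenting path u2→v4 (+1); matched 2.
Augmenting path u3→v6 (+1); matched 3.
Augmenting path u4→v7 (+1); matched 4.
Augmenting path u5→v2 (+1); matched 5.
Augmenting path u6→v1→u1→v5 (+1); matched 6.
No augmenting path remains; maximum matching = 6.
König certificate: {u1, u4, u5, v1, v4, v6} is a vertex cover of size 6 (every listed pair touches it), so no matching can be larger.

6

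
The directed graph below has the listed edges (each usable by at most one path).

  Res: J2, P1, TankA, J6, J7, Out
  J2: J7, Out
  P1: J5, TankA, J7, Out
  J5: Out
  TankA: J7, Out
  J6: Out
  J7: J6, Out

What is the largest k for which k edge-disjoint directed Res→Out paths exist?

6

Assign every edge capacity 1; by Menger, the answer equals the max flow.
Path Res→Out (+1); total 1.
Path Res→J2→Out (+1); total 2.
Path Res→P1→Out (+1); total 3.
Path Res→TankA→Out (+1); total 4.
Path Res→J6→Out (+1); total 5.
Path Res→J7→Out (+1); total 6.
No residual Res→Out path; max flow = 6.
Certifying cut of size 6: {Res→J2, Res→J6, Res→J7, Res→Out, Res→P1, Res→TankA}.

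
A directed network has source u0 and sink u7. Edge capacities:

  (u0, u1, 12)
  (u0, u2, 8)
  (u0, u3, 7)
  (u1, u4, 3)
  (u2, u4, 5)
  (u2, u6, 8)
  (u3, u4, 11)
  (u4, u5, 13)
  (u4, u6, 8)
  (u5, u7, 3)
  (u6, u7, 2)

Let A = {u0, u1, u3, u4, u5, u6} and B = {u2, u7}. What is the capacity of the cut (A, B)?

13

Edges leaving {u0, u1, u3, u4, u5, u6}: u0→u2 (8), u5→u7 (3), u6→u7 (2).
Cut capacity = 8 + 3 + 2 = 13.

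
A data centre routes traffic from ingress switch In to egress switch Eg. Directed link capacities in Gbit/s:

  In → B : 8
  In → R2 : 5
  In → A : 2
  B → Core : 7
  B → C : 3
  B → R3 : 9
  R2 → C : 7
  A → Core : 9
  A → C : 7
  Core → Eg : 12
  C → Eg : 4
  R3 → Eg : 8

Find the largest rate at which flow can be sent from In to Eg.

Augment In→B→Core→Eg: bottleneck 7, flow now 7.
Augment In→B→C→Eg: bottleneck 1, flow now 8.
Augment In→R2→C→Eg: bottleneck 3, flow now 11.
Augment In→A→Core→Eg: bottleneck 2, flow now 13.
Augment In→R2→C→B→R3→Eg: bottleneck 1, flow now 14. (uses reverse residual edge)
No augmenting path remains; maximum flow = 14.
In the residual graph, reachable from In: {In, R2, C}.
Min-cut edges: In→B (8), In→A (2), C→Eg (4); capacity 8 + 2 + 4 = 14.
This cut is saturated, so no flow can exceed 14.

14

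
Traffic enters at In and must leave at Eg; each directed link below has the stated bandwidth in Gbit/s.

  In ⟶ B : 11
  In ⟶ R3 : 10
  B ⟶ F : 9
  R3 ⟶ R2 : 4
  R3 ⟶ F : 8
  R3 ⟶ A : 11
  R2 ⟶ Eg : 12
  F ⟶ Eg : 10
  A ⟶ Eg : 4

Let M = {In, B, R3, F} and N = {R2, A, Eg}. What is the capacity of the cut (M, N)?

25

Edges leaving {In, B, R3, F}: R3→R2 (4), R3→A (11), F→Eg (10).
Cut capacity = 4 + 11 + 10 = 25.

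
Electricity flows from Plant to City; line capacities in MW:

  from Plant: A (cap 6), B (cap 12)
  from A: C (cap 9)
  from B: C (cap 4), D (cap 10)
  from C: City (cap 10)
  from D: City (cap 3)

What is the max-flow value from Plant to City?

Augment Plant→A→C→City: bottleneck 6, flow now 6.
Augment Plant→B→C→City: bottleneck 4, flow now 10.
Augment Plant→B→D→City: bottleneck 3, flow now 13.
No augmenting path remains; maximum flow = 13.
In the residual graph, reachable from Plant: {Plant, B, D}.
Min-cut edges: Plant→A (6), B→C (4), D→City (3); capacity 6 + 4 + 3 = 13.
This cut is saturated, so no flow can exceed 13.

13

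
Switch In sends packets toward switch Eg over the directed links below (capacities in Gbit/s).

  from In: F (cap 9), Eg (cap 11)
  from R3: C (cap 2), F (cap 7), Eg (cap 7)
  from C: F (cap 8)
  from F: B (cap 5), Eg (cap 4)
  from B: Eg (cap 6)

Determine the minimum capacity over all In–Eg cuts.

20

Augment In→Eg: bottleneck 11, flow now 11.
Augment In→F→Eg: bottleneck 4, flow now 15.
Augment In→F→B→Eg: bottleneck 5, flow now 20.
No augmenting path remains; maximum flow = 20.
By max-flow min-cut, the minimum cut capacity equals the max flow.
In the residual graph, reachable from In: {In}.
Min-cut edges: In→F (9), In→Eg (11); capacity 9 + 11 = 20.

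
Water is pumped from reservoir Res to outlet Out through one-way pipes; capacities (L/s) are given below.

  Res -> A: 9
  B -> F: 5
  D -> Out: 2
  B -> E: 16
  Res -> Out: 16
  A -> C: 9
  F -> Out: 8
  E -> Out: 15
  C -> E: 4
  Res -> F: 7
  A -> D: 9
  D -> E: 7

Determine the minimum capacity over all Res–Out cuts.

Augment Res→Out: bottleneck 16, flow now 16.
Augment Res→F→Out: bottleneck 7, flow now 23.
Augment Res→A→D→Out: bottleneck 2, flow now 25.
Augment Res→A→C→E→Out: bottleneck 4, flow now 29.
Augment Res→A→D→E→Out: bottleneck 3, flow now 32.
No augmenting path remains; maximum flow = 32.
By max-flow min-cut, the minimum cut capacity equals the max flow.
In the residual graph, reachable from Res: {Res}.
Min-cut edges: Res→A (9), Res→F (7), Res→Out (16); capacity 9 + 7 + 16 = 32.

32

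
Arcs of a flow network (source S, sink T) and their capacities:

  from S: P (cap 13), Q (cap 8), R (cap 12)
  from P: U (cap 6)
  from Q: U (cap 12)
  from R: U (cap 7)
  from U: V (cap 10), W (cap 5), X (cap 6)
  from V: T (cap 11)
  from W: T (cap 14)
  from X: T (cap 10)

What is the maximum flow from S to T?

21

Augment S→P→U→V→T: bottleneck 6, flow now 6.
Augment S→Q→U→V→T: bottleneck 4, flow now 10.
Augment S→Q→U→W→T: bottleneck 4, flow now 14.
Augment S→R→U→W→T: bottleneck 1, flow now 15.
Augment S→R→U→X→T: bottleneck 6, flow now 21.
No augmenting path remains; maximum flow = 21.
In the residual graph, reachable from S: {S, P, R}.
Min-cut edges: S→Q (8), P→U (6), R→U (7); capacity 8 + 6 + 7 = 21.
This cut is saturated, so no flow can exceed 21.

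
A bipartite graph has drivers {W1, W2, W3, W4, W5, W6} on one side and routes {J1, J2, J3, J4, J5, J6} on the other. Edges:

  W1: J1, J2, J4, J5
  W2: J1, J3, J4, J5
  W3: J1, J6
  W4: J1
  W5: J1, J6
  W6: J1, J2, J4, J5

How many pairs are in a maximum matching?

5

Unit-capacity flow: source→left, listed edges, right→sink; max matching = max flow.
Augmenting path W1→J1 (+1); matched 1.
Augmenting path W2→J3 (+1); matched 2.
Augmenting path W3→J6 (+1); matched 3.
Augmenting path W6→J2 (+1); matched 4.
Augmenting path W4→J1→W1→J4 (+1); matched 5.
No augmenting path remains; maximum matching = 5.
König certificate: {W1, W2, W6, J1, J6} is a vertex cover of size 5 (every listed pair touches it), so no matching can be larger.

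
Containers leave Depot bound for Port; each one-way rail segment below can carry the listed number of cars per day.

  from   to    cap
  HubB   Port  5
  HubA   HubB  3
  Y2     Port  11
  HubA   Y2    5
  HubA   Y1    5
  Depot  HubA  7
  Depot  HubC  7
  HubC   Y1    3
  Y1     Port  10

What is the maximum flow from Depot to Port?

Augment Depot→HubC→Y1→Port: bottleneck 3, flow now 3.
Augment Depot→HubA→Y1→Port: bottleneck 5, flow now 8.
Augment Depot→HubA→HubB→Port: bottleneck 2, flow now 10.
No augmenting path remains; maximum flow = 10.
In the residual graph, reachable from Depot: {Depot, HubC}.
Min-cut edges: Depot→HubA (7), HubC→Y1 (3); capacity 7 + 3 = 10.
This cut is saturated, so no flow can exceed 10.

10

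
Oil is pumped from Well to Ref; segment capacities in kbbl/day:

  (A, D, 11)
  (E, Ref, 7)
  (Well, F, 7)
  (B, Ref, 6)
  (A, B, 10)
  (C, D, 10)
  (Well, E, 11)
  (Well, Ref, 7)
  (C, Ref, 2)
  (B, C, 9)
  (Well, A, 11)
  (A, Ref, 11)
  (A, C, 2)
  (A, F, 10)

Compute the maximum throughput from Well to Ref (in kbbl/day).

25

Augment Well→Ref: bottleneck 7, flow now 7.
Augment Well→A→Ref: bottleneck 11, flow now 18.
Augment Well→E→Ref: bottleneck 7, flow now 25.
No augmenting path remains; maximum flow = 25.
In the residual graph, reachable from Well: {Well, E, F}.
Min-cut edges: Well→A (11), Well→Ref (7), E→Ref (7); capacity 11 + 7 + 7 = 25.
This cut is saturated, so no flow can exceed 25.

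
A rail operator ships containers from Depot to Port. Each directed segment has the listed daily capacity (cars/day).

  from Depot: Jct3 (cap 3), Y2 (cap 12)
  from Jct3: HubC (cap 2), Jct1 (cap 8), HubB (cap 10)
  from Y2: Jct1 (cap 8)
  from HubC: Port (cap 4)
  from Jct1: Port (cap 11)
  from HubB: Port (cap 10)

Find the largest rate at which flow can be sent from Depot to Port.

Augment Depot→Jct3→HubC→Port: bottleneck 2, flow now 2.
Augment Depot→Jct3→Jct1→Port: bottleneck 1, flow now 3.
Augment Depot→Y2→Jct1→Port: bottleneck 8, flow now 11.
No augmenting path remains; maximum flow = 11.
In the residual graph, reachable from Depot: {Depot, Y2}.
Min-cut edges: Depot→Jct3 (3), Y2→Jct1 (8); capacity 3 + 8 = 11.
This cut is saturated, so no flow can exceed 11.

11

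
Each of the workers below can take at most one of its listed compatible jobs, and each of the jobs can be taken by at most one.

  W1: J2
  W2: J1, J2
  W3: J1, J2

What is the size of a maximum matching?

2

Unit-capacity flow: source→left, listed edges, right→sink; max matching = max flow.
Augmenting path W1→J2 (+1); matched 1.
Augmenting path W2→J1 (+1); matched 2.
No augmenting path remains; maximum matching = 2.
König certificate: {J1, J2} is a vertex cover of size 2 (every listed pair touches it), so no matching can be larger.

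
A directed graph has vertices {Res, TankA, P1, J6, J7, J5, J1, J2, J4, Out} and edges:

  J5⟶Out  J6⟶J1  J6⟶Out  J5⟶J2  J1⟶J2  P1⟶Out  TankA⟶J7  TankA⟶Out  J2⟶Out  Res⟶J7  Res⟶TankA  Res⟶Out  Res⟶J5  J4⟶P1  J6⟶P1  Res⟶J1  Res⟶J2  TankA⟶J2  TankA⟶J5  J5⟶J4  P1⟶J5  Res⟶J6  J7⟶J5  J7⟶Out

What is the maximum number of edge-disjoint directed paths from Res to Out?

Assign every edge capacity 1; by Menger, the answer equals the max flow.
Path Res→Out (+1); total 1.
Path Res→TankA→Out (+1); total 2.
Path Res→J6→Out (+1); total 3.
Path Res→J7→Out (+1); total 4.
Path Res→J5→Out (+1); total 5.
Path Res→J2→Out (+1); total 6.
No residual Res→Out path; max flow = 6.
Certifying cut of size 6: {J2→Out, Res→J5, Res→J6, Res→J7, Res→Out, Res→TankA}.

6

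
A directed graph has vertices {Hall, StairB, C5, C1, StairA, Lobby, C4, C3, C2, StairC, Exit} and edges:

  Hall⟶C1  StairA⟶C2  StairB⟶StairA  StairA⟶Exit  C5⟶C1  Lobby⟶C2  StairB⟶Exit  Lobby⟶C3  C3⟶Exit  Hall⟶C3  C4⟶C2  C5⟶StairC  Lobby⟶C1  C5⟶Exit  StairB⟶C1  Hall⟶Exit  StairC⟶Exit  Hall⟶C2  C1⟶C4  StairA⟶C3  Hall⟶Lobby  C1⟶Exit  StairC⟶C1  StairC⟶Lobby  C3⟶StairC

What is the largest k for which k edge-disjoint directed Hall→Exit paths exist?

4

Assign every edge capacity 1; by Menger, the answer equals the max flow.
Path Hall→Exit (+1); total 1.
Path Hall→C1→Exit (+1); total 2.
Path Hall→C3→Exit (+1); total 3.
Path Hall→Lobby→C3→StairC→Exit (+1); total 4.
No residual Hall→Exit path; max flow = 4.
Certifying cut of size 4: {Hall→C1, Hall→C3, Hall→Exit, Hall→Lobby}.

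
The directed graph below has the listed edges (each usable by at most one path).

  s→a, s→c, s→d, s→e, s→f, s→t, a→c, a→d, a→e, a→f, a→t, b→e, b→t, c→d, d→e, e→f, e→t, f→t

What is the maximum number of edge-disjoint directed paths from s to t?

Assign every edge capacity 1; by Menger, the answer equals the max flow.
Path s→t (+1); total 1.
Path s→a→t (+1); total 2.
Path s→e→t (+1); total 3.
Path s→f→t (+1); total 4.
No residual s→t path; max flow = 4.
Certifying cut of size 4: {e→t, f→t, s→a, s→t}.

4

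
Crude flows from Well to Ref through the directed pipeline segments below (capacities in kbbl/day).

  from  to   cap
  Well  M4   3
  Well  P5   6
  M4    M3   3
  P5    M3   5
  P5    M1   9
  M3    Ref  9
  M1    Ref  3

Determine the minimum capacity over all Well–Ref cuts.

9

Augment Well→M4→M3→Ref: bottleneck 3, flow now 3.
Augment Well→P5→M3→Ref: bottleneck 5, flow now 8.
Augment Well→P5→M1→Ref: bottleneck 1, flow now 9.
No augmenting path remains; maximum flow = 9.
By max-flow min-cut, the minimum cut capacity equals the max flow.
In the residual graph, reachable from Well: {Well}.
Min-cut edges: Well→M4 (3), Well→P5 (6); capacity 3 + 6 = 9.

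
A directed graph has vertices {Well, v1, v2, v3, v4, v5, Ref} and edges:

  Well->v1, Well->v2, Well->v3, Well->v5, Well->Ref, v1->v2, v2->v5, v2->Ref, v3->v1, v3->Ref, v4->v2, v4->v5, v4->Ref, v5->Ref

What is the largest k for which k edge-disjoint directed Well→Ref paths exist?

Assign every edge capacity 1; by Menger, the answer equals the max flow.
Path Well→Ref (+1); total 1.
Path Well→v2→Ref (+1); total 2.
Path Well→v3→Ref (+1); total 3.
Path Well→v5→Ref (+1); total 4.
No residual Well→Ref path; max flow = 4.
Certifying cut of size 4: {Well→Ref, Well→v3, v2→Ref, v5→Ref}.

4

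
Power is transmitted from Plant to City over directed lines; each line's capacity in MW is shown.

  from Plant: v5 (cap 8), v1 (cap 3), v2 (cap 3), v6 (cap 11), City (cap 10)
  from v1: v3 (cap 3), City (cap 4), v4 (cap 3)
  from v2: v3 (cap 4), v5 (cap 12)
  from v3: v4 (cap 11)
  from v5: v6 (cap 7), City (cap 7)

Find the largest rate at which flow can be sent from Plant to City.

20

Augment Plant→City: bottleneck 10, flow now 10.
Augment Plant→v1→City: bottleneck 3, flow now 13.
Augment Plant→v5→City: bottleneck 7, flow now 20.
No augmenting path remains; maximum flow = 20.
In the residual graph, reachable from Plant: {Plant, v2, v3, v4, v5, v6}.
Min-cut edges: Plant→v1 (3), Plant→City (10), v5→City (7); capacity 3 + 10 + 7 = 20.
This cut is saturated, so no flow can exceed 20.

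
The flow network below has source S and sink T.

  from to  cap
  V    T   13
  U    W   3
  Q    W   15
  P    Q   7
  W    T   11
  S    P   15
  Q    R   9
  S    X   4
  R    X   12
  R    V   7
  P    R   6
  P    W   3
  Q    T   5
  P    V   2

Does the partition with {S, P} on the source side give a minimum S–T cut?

No — its capacity is 22, but the minimum cut has capacity 15.

Given cut capacity: 4 + 7 + 6 + 2 + 3 = 22.
Augment S→P→Q→T: bottleneck 5, flow now 5.
Augment S→P→V→T: bottleneck 2, flow now 7.
Augment S→P→W→T: bottleneck 3, flow now 10.
Augment S→P→Q→W→T: bottleneck 2, flow now 12.
Augment S→P→R→V→T: bottleneck 3, flow now 15.
No augmenting path remains; maximum flow = 15.
In the residual graph, reachable from S: {S, X}.
Min-cut edges: S→P (15); capacity 15 = 15.
Cut capacity 22 exceeds the max flow 15, so it is not minimum.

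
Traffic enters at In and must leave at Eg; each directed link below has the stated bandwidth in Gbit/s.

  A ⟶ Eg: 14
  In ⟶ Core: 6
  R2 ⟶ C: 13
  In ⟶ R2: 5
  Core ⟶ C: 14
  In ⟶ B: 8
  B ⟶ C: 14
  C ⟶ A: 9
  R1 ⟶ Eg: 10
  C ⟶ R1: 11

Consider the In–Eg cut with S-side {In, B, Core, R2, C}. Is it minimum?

No — its capacity is 20, but the minimum cut has capacity 19.

Given cut capacity: 11 + 9 = 20.
Augment In→B→C→R1→Eg: bottleneck 8, flow now 8.
Augment In→Core→C→R1→Eg: bottleneck 2, flow now 10.
Augment In→Core→C→A→Eg: bottleneck 4, flow now 14.
Augment In→R2→C→A→Eg: bottleneck 5, flow now 19.
No augmenting path remains; maximum flow = 19.
In the residual graph, reachable from In: {In}.
Min-cut edges: In→B (8), In→Core (6), In→R2 (5); capacity 8 + 6 + 5 = 19.
Cut capacity 20 exceeds the max flow 19, so it is not minimum.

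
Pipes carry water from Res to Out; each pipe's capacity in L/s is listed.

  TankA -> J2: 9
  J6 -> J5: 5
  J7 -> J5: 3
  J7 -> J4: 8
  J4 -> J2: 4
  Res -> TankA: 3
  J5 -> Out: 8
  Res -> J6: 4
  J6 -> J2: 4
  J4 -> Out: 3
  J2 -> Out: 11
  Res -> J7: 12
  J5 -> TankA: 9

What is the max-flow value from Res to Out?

17

Augment Res→TankA→J2→Out: bottleneck 3, flow now 3.
Augment Res→J6→J2→Out: bottleneck 4, flow now 7.
Augment Res→J7→J4→Out: bottleneck 3, flow now 10.
Augment Res→J7→J5→Out: bottleneck 3, flow now 13.
Augment Res→J7→J4→J2→Out: bottleneck 4, flow now 17.
No augmenting path remains; maximum flow = 17.
In the residual graph, reachable from Res: {Res, J7, J4}.
Min-cut edges: Res→TankA (3), Res→J6 (4), J7→J5 (3), J4→J2 (4), J4→Out (3); capacity 3 + 4 + 3 + 4 + 3 = 17.
This cut is saturated, so no flow can exceed 17.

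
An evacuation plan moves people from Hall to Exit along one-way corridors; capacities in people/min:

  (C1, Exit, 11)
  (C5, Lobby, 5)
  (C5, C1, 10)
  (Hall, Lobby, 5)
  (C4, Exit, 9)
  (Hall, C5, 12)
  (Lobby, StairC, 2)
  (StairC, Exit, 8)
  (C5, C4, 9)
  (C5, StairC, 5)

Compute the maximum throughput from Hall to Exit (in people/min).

Augment Hall→C5→C1→Exit: bottleneck 10, flow now 10.
Augment Hall→C5→C4→Exit: bottleneck 2, flow now 12.
Augment Hall→Lobby→StairC→Exit: bottleneck 2, flow now 14.
No augmenting path remains; maximum flow = 14.
In the residual graph, reachable from Hall: {Hall, Lobby}.
Min-cut edges: Hall→C5 (12), Lobby→StairC (2); capacity 12 + 2 = 14.
This cut is saturated, so no flow can exceed 14.

14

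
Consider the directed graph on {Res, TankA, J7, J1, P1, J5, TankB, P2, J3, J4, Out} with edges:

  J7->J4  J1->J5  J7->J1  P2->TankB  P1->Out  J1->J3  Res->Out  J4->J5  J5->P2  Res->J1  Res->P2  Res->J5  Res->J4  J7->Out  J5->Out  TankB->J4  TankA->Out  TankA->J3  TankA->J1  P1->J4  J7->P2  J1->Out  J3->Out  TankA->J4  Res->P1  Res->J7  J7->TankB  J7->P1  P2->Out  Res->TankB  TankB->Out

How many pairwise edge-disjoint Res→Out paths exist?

7

Assign every edge capacity 1; by Menger, the answer equals the max flow.
Path Res→Out (+1); total 1.
Path Res→J7→Out (+1); total 2.
Path Res→J1→Out (+1); total 3.
Path Res→P1→Out (+1); total 4.
Path Res→J5→Out (+1); total 5.
Path Res→TankB→Out (+1); total 6.
Path Res→P2→Out (+1); total 7.
No residual Res→Out path; max flow = 7.
Certifying cut of size 7: {J5→Out, P2→Out, Res→J1, Res→J7, Res→Out, Res→P1, TankB→Out}.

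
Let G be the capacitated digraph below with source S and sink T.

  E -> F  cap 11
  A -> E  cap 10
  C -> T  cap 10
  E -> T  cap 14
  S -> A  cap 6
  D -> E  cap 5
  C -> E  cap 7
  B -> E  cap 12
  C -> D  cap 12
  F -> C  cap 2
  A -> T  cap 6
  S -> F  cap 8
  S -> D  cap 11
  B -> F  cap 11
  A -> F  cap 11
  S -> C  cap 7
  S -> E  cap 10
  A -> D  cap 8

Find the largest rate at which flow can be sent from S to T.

Augment S→A→T: bottleneck 6, flow now 6.
Augment S→C→T: bottleneck 7, flow now 13.
Augment S→E→T: bottleneck 10, flow now 23.
Augment S→D→E→T: bottleneck 4, flow now 27.
Augment S→F→C→T: bottleneck 2, flow now 29.
No augmenting path remains; maximum flow = 29.
In the residual graph, reachable from S: {S, D, E, F}.
Min-cut edges: S→A (6), S→C (7), E→T (14), F→C (2); capacity 6 + 7 + 14 + 2 = 29.
This cut is saturated, so no flow can exceed 29.

29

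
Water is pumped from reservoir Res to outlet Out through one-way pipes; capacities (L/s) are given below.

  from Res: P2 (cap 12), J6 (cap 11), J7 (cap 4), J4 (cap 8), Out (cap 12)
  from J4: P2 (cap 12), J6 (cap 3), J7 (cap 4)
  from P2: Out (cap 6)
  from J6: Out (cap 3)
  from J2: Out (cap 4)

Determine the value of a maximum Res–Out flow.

21

Augment Res→Out: bottleneck 12, flow now 12.
Augment Res→P2→Out: bottleneck 6, flow now 18.
Augment Res→J6→Out: bottleneck 3, flow now 21.
No augmenting path remains; maximum flow = 21.
In the residual graph, reachable from Res: {Res, J4, P2, J7, J6}.
Min-cut edges: Res→Out (12), P2→Out (6), J6→Out (3); capacity 12 + 6 + 3 = 21.
This cut is saturated, so no flow can exceed 21.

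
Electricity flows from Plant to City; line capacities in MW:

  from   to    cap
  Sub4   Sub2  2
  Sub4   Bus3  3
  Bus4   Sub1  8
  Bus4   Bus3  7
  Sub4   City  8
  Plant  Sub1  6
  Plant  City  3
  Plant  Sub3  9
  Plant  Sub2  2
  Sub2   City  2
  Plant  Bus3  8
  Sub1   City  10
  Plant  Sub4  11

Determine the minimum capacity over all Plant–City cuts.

19

Augment Plant→City: bottleneck 3, flow now 3.
Augment Plant→Sub4→City: bottleneck 8, flow now 11.
Augment Plant→Sub2→City: bottleneck 2, flow now 13.
Augment Plant→Sub1→City: bottleneck 6, flow now 19.
No augmenting path remains; maximum flow = 19.
By max-flow min-cut, the minimum cut capacity equals the max flow.
In the residual graph, reachable from Plant: {Plant, Sub4, Bus3, Sub3, Sub2}.
Min-cut edges: Plant→Sub1 (6), Plant→City (3), Sub4→City (8), Sub2→City (2); capacity 6 + 3 + 8 + 2 = 19.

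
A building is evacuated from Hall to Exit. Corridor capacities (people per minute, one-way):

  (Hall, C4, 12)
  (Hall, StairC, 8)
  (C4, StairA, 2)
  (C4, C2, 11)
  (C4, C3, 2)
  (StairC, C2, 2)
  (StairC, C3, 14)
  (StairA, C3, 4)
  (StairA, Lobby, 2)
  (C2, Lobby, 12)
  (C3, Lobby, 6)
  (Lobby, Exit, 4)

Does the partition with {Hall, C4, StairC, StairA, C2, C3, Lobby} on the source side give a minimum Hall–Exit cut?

Given cut capacity: 4 = 4.
Augment Hall→C4→StairA→Lobby→Exit: bottleneck 2, flow now 2.
Augment Hall→C4→C2→Lobby→Exit: bottleneck 2, flow now 4.
No augmenting path remains; maximum flow = 4.
Cut capacity 4 equals the max flow, so it is a minimum cut.

Yes — it is a minimum cut (capacity 4).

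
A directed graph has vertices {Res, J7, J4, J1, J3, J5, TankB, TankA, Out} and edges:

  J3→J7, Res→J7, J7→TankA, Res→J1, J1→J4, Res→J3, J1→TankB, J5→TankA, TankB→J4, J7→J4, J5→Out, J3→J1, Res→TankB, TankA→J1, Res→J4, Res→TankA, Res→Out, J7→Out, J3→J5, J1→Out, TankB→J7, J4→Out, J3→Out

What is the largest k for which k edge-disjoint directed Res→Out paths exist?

5

Assign every edge capacity 1; by Menger, the answer equals the max flow.
Path Res→Out (+1); total 1.
Path Res→J7→Out (+1); total 2.
Path Res→J4→Out (+1); total 3.
Path Res→J1→Out (+1); total 4.
Path Res→J3→Out (+1); total 5.
No residual Res→Out path; max flow = 5.
Certifying cut of size 5: {J1→Out, J4→Out, J7→Out, Res→J3, Res→Out}.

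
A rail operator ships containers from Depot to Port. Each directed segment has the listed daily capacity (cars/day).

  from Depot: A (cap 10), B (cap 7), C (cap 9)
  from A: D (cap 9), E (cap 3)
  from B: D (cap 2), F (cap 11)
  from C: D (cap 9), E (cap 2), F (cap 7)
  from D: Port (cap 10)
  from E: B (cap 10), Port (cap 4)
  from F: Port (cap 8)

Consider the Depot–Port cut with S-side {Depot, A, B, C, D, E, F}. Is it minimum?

Yes — it is a minimum cut (capacity 22).

Given cut capacity: 10 + 4 + 8 = 22.
Augment Depot→A→D→Port: bottleneck 9, flow now 9.
Augment Depot→A→E→Port: bottleneck 1, flow now 10.
Augment Depot→B→D→Port: bottleneck 1, flow now 11.
Augment Depot→B→F→Port: bottleneck 6, flow now 17.
Augment Depot→C→E→Port: bottleneck 2, flow now 19.
Augment Depot→C→F→Port: bottleneck 2, flow now 21.
Augment Depot→C→D→A→E→Port: bottleneck 1, flow now 22. (uses reverse residual edge)
No augmenting path remains; maximum flow = 22.
Cut capacity 22 equals the max flow, so it is a minimum cut.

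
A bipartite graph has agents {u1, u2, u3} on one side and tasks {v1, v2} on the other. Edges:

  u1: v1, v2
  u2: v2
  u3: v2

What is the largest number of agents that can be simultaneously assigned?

Unit-capacity flow: source→left, listed edges, right→sink; max matching = max flow.
Augmenting path u1→v1 (+1); matched 1.
Augmenting path u2→v2 (+1); matched 2.
No augmenting path remains; maximum matching = 2.
König certificate: {u1, v2} is a vertex cover of size 2 (every listed pair touches it), so no matching can be larger.

2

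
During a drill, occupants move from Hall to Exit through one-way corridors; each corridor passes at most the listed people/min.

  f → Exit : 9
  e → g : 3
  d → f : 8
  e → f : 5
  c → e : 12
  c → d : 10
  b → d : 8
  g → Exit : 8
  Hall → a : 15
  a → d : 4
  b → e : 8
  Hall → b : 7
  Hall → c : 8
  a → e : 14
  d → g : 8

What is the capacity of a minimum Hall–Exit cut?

Augment Hall→a→d→f→Exit: bottleneck 4, flow now 4.
Augment Hall→a→e→f→Exit: bottleneck 5, flow now 9.
Augment Hall→a→e→g→Exit: bottleneck 3, flow now 12.
Augment Hall→b→d→g→Exit: bottleneck 5, flow now 17.
No augmenting path remains; maximum flow = 17.
By max-flow min-cut, the minimum cut capacity equals the max flow.
In the residual graph, reachable from Hall: {Hall, a, b, c, d, e, f, g}.
Min-cut edges: f→Exit (9), g→Exit (8); capacity 9 + 8 = 17.

17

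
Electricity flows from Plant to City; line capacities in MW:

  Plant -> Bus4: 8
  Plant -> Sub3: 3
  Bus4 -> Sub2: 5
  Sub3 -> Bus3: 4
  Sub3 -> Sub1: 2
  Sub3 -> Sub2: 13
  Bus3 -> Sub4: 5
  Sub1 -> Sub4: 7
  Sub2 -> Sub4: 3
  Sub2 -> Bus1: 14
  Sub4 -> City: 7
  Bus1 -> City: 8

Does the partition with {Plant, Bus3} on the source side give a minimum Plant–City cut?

No — its capacity is 16, but the minimum cut has capacity 8.

Given cut capacity: 8 + 3 + 5 = 16.
Augment Plant→Bus4→Sub2→Sub4→City: bottleneck 3, flow now 3.
Augment Plant→Bus4→Sub2→Bus1→City: bottleneck 2, flow now 5.
Augment Plant→Sub3→Bus3→Sub4→City: bottleneck 3, flow now 8.
No augmenting path remains; maximum flow = 8.
In the residual graph, reachable from Plant: {Plant, Bus4}.
Min-cut edges: Plant→Sub3 (3), Bus4→Sub2 (5); capacity 3 + 5 = 8.
Cut capacity 16 exceeds the max flow 8, so it is not minimum.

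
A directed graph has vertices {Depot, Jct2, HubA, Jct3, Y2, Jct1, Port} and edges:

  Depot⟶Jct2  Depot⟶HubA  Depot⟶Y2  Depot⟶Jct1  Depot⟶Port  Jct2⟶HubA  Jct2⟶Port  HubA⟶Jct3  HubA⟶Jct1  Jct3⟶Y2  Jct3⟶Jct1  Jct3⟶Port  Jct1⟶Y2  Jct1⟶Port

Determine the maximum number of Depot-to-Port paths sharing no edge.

4

Assign every edge capacity 1; by Menger, the answer equals the max flow.
Path Depot→Port (+1); total 1.
Path Depot→Jct2→Port (+1); total 2.
Path Depot→Jct1→Port (+1); total 3.
Path Depot→HubA→Jct3→Port (+1); total 4.
No residual Depot→Port path; max flow = 4.
Certifying cut of size 4: {Depot→HubA, Depot→Jct1, Depot→Jct2, Depot→Port}.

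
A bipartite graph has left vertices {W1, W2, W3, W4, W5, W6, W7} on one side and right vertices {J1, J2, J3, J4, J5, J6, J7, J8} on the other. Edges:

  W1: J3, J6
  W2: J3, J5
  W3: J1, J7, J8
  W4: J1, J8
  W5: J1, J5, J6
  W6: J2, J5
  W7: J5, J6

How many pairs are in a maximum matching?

Unit-capacity flow: source→left, listed edges, right→sink; max matching = max flow.
Augmenting path W1→J3 (+1); matched 1.
Augmenting path W2→J5 (+1); matched 2.
Augmenting path W3→J1 (+1); matched 3.
Augmenting path W4→J8 (+1); matched 4.
Augmenting path W5→J6 (+1); matched 5.
Augmenting path W6→J2 (+1); matched 6.
Augmenting path W7→J6→W5→J1→W3→J7 (+1); matched 7.
No augmenting path remains; maximum matching = 7.
König certificate: {W1, W2, W3, W4, W5, W6, W7} is a vertex cover of size 7 (every listed pair touches it), so no matching can be larger.

7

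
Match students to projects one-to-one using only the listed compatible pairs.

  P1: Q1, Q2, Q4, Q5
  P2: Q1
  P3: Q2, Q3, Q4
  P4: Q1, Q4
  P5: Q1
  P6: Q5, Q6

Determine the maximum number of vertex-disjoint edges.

Unit-capacity flow: source→left, listed edges, right→sink; max matching = max flow.
Augmenting path P1→Q1 (+1); matched 1.
Augmenting path P3→Q2 (+1); matched 2.
Augmenting path P4→Q4 (+1); matched 3.
Augmenting path P6→Q5 (+1); matched 4.
Augmenting path P2→Q1→P1→Q2→P3→Q3 (+1); matched 5.
No augmenting path remains; maximum matching = 5.
König certificate: {P1, P3, P4, P6, Q1} is a vertex cover of size 5 (every listed pair touches it), so no matching can be larger.

5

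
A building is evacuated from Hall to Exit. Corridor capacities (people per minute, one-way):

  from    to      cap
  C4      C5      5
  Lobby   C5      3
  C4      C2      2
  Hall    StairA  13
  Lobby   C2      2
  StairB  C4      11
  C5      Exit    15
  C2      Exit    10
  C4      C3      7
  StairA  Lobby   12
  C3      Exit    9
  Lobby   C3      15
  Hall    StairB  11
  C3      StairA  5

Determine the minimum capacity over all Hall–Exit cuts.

21

Augment Hall→StairA→Lobby→C3→Exit: bottleneck 9, flow now 9.
Augment Hall→StairA→Lobby→C2→Exit: bottleneck 2, flow now 11.
Augment Hall→StairA→Lobby→C5→Exit: bottleneck 1, flow now 12.
Augment Hall→StairB→C4→C2→Exit: bottleneck 2, flow now 14.
Augment Hall→StairB→C4→C5→Exit: bottleneck 5, flow now 19.
Augment Hall→StairB→C4→C3→Lobby→C5→Exit: bottleneck 2, flow now 21. (uses reverse residual edge)
No augmenting path remains; maximum flow = 21.
By max-flow min-cut, the minimum cut capacity equals the max flow.
In the residual graph, reachable from Hall: {Hall, StairA, StairB, C4, Lobby, C3}.
Min-cut edges: C4→C2 (2), C4→C5 (5), Lobby→C2 (2), Lobby→C5 (3), C3→Exit (9); capacity 2 + 5 + 2 + 3 + 9 = 21.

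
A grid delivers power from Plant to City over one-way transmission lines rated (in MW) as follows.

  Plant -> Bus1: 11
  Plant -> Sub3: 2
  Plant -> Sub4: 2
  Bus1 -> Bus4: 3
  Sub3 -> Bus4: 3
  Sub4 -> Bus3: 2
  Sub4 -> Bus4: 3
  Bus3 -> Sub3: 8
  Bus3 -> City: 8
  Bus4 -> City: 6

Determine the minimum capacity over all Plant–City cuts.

Augment Plant→Bus1→Bus4→City: bottleneck 3, flow now 3.
Augment Plant→Sub3→Bus4→City: bottleneck 2, flow now 5.
Augment Plant→Sub4→Bus3→City: bottleneck 2, flow now 7.
No augmenting path remains; maximum flow = 7.
By max-flow min-cut, the minimum cut capacity equals the max flow.
In the residual graph, reachable from Plant: {Plant, Bus1}.
Min-cut edges: Plant→Sub3 (2), Plant→Sub4 (2), Bus1→Bus4 (3); capacity 2 + 2 + 3 = 7.

7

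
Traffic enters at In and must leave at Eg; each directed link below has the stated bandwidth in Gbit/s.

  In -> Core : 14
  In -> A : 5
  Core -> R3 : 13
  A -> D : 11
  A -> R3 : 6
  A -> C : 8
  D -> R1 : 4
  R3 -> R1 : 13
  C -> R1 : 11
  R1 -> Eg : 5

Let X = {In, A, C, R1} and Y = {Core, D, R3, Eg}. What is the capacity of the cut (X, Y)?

Edges leaving {In, A, C, R1}: In→Core (14), A→D (11), A→R3 (6), R1→Eg (5).
Cut capacity = 14 + 11 + 6 + 5 = 36.

36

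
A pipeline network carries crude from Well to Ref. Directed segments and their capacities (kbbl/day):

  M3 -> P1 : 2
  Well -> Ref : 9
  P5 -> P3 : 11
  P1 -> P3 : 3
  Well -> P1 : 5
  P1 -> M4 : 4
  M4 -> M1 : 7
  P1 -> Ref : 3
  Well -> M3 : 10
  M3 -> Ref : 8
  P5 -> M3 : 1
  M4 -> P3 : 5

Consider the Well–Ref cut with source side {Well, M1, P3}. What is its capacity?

24

Edges leaving {Well, M1, P3}: Well→M3 (10), Well→P1 (5), Well→Ref (9).
Cut capacity = 10 + 5 + 9 = 24.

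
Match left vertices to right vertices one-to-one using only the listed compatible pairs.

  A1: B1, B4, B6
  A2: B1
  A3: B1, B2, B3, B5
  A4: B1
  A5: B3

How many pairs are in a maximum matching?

4

Unit-capacity flow: source→left, listed edges, right→sink; max matching = max flow.
Augmenting path A1→B1 (+1); matched 1.
Augmenting path A3→B2 (+1); matched 2.
Augmenting path A5→B3 (+1); matched 3.
Augmenting path A2→B1→A1→B4 (+1); matched 4.
No augmenting path remains; maximum matching = 4.
König certificate: {A1, A3, A5, B1} is a vertex cover of size 4 (every listed pair touches it), so no matching can be larger.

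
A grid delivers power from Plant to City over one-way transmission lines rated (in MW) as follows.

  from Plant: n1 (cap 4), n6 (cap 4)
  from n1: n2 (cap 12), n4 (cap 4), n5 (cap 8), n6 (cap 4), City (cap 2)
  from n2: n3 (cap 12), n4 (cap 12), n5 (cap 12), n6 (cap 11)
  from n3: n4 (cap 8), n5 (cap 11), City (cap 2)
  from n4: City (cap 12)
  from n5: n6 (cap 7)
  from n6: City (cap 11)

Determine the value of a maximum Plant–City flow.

8

Augment Plant→n1→City: bottleneck 2, flow now 2.
Augment Plant→n6→City: bottleneck 4, flow now 6.
Augment Plant→n1→n4→City: bottleneck 2, flow now 8.
No augmenting path remains; maximum flow = 8.
In the residual graph, reachable from Plant: {Plant}.
Min-cut edges: Plant→n1 (4), Plant→n6 (4); capacity 4 + 4 = 8.
This cut is saturated, so no flow can exceed 8.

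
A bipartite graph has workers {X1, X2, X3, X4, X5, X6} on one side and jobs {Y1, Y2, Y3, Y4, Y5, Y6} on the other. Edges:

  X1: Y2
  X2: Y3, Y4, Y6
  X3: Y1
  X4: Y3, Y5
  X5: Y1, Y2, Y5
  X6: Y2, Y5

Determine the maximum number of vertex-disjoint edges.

5

Unit-capacity flow: source→left, listed edges, right→sink; max matching = max flow.
Augmenting path X1→Y2 (+1); matched 1.
Augmenting path X2→Y3 (+1); matched 2.
Augmenting path X3→Y1 (+1); matched 3.
Augmenting path X4→Y5 (+1); matched 4.
Augmenting path X5→Y5→X4→Y3→X2→Y4 (+1); matched 5.
No augmenting path remains; maximum matching = 5.
König certificate: {X2, X4, Y1, Y2, Y5} is a vertex cover of size 5 (every listed pair touches it), so no matching can be larger.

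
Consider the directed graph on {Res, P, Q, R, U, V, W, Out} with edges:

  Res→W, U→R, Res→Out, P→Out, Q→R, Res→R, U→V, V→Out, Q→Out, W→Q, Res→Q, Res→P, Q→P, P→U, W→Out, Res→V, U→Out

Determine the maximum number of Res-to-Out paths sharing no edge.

5

Assign every edge capacity 1; by Menger, the answer equals the max flow.
Path Res→Out (+1); total 1.
Path Res→P→Out (+1); total 2.
Path Res→Q→Out (+1); total 3.
Path Res→V→Out (+1); total 4.
Path Res→W→Out (+1); total 5.
No residual Res→Out path; max flow = 5.
Certifying cut of size 5: {Res→Out, Res→P, Res→Q, Res→V, Res→W}.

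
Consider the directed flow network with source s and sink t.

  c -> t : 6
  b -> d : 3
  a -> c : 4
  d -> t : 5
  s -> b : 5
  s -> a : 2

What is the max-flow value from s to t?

Augment s→a→c→t: bottleneck 2, flow now 2.
Augment s→b→d→t: bottleneck 3, flow now 5.
No augmenting path remains; maximum flow = 5.
In the residual graph, reachable from s: {s, b}.
Min-cut edges: s→a (2), b→d (3); capacity 2 + 3 = 5.
This cut is saturated, so no flow can exceed 5.

5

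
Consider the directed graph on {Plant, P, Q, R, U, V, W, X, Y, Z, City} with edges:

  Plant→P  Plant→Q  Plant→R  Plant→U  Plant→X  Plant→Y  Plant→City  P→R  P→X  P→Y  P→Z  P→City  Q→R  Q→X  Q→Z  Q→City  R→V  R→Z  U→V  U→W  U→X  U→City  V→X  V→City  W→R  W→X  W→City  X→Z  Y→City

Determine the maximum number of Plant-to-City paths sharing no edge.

6

Assign every edge capacity 1; by Menger, the answer equals the max flow.
Path Plant→City (+1); total 1.
Path Plant→P→City (+1); total 2.
Path Plant→Q→City (+1); total 3.
Path Plant→U→City (+1); total 4.
Path Plant→Y→City (+1); total 5.
Path Plant→R→V→City (+1); total 6.
No residual Plant→City path; max flow = 6.
Certifying cut of size 6: {Plant→City, Plant→P, Plant→Q, Plant→R, Plant→U, Plant→Y}.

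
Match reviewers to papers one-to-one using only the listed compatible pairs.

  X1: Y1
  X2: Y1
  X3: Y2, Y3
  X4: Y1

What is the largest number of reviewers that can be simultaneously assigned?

2

Unit-capacity flow: source→left, listed edges, right→sink; max matching = max flow.
Augmenting path X1→Y1 (+1); matched 1.
Augmenting path X3→Y2 (+1); matched 2.
No augmenting path remains; maximum matching = 2.
König certificate: {X3, Y1} is a vertex cover of size 2 (every listed pair touches it), so no matching can be larger.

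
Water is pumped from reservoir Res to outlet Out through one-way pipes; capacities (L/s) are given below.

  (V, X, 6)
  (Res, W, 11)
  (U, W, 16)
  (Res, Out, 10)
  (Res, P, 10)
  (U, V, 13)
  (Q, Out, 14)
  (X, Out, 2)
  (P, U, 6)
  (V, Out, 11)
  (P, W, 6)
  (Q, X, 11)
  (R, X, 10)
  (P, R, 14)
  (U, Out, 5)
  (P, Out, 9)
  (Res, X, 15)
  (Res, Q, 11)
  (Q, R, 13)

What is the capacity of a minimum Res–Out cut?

33

Augment Res→Out: bottleneck 10, flow now 10.
Augment Res→P→Out: bottleneck 9, flow now 19.
Augment Res→Q→Out: bottleneck 11, flow now 30.
Augment Res→X→Out: bottleneck 2, flow now 32.
Augment Res→P→U→Out: bottleneck 1, flow now 33.
No augmenting path remains; maximum flow = 33.
By max-flow min-cut, the minimum cut capacity equals the max flow.
In the residual graph, reachable from Res: {Res, W, X}.
Min-cut edges: Res→P (10), Res→Q (11), Res→Out (10), X→Out (2); capacity 10 + 11 + 10 + 2 = 33.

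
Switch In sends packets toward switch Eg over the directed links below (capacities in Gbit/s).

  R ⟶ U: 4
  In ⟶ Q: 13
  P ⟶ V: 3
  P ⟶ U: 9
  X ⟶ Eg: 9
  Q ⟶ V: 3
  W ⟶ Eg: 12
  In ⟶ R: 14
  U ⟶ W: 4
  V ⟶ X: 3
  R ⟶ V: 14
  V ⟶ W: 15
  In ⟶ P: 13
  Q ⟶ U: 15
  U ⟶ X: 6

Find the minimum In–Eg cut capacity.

Augment In→P→U→W→Eg: bottleneck 4, flow now 4.
Augment In→P→U→X→Eg: bottleneck 5, flow now 9.
Augment In→P→V→W→Eg: bottleneck 3, flow now 12.
Augment In→Q→U→X→Eg: bottleneck 1, flow now 13.
Augment In→Q→V→W→Eg: bottleneck 3, flow now 16.
Augment In→R→V→W→Eg: bottleneck 2, flow now 18.
Augment In→R→V→X→Eg: bottleneck 3, flow now 21.
No augmenting path remains; maximum flow = 21.
By max-flow min-cut, the minimum cut capacity equals the max flow.
In the residual graph, reachable from In: {In, P, Q, R, U, V, W}.
Min-cut edges: U→X (6), V→X (3), W→Eg (12); capacity 6 + 3 + 12 = 21.

21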